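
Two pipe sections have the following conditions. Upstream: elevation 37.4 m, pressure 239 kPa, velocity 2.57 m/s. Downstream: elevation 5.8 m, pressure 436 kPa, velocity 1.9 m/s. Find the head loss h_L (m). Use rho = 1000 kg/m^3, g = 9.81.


Total head at each section: H = z + p/(rho*g) + V^2/(2g).
H1 = 37.4 + 239*1000/(1000*9.81) + 2.57^2/(2*9.81)
   = 37.4 + 24.363 + 0.3366
   = 62.1 m.
H2 = 5.8 + 436*1000/(1000*9.81) + 1.9^2/(2*9.81)
   = 5.8 + 44.444 + 0.184
   = 50.428 m.
h_L = H1 - H2 = 62.1 - 50.428 = 11.671 m.

11.671


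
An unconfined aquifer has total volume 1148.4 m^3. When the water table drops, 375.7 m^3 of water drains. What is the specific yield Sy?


Specific yield Sy = Volume drained / Total volume.
Sy = 375.7 / 1148.4
   = 0.3272.

0.3272


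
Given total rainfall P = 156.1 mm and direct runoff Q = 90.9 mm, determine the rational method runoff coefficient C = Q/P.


The runoff coefficient C = runoff depth / rainfall depth.
C = 90.9 / 156.1
  = 0.5823.

0.5823


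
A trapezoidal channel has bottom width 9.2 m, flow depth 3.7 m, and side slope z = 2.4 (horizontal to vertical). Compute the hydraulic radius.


For a trapezoidal section with side slope z:
A = (b + z*y)*y = (9.2 + 2.4*3.7)*3.7 = 66.896 m^2.
P = b + 2*y*sqrt(1 + z^2) = 9.2 + 2*3.7*sqrt(1 + 2.4^2) = 28.44 m.
R = A/P = 66.896 / 28.44 = 2.3522 m.

2.3522


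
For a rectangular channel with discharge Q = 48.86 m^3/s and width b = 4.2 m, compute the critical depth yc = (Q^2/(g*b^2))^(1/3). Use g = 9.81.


Using yc = (Q^2 / (g * b^2))^(1/3):
Q^2 = 48.86^2 = 2387.3.
g * b^2 = 9.81 * 4.2^2 = 9.81 * 17.64 = 173.05.
Q^2 / (g*b^2) = 2387.3 / 173.05 = 13.7954.
yc = 13.7954^(1/3) = 2.3984 m.

2.3984


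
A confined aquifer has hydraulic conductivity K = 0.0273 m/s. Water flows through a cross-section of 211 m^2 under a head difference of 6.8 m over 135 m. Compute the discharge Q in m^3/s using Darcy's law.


Darcy's law: Q = K * A * i, where i = dh/L.
Hydraulic gradient i = 6.8 / 135 = 0.05037.
Q = 0.0273 * 211 * 0.05037
  = 0.2901 m^3/s.

0.2901


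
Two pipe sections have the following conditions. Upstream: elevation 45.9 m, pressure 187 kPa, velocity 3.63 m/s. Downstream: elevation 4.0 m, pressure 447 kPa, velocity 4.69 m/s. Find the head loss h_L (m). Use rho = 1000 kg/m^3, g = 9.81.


Total head at each section: H = z + p/(rho*g) + V^2/(2g).
H1 = 45.9 + 187*1000/(1000*9.81) + 3.63^2/(2*9.81)
   = 45.9 + 19.062 + 0.6716
   = 65.634 m.
H2 = 4.0 + 447*1000/(1000*9.81) + 4.69^2/(2*9.81)
   = 4.0 + 45.566 + 1.1211
   = 50.687 m.
h_L = H1 - H2 = 65.634 - 50.687 = 14.947 m.

14.947


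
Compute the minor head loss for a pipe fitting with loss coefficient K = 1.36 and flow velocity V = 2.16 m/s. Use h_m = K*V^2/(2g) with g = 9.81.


Minor loss formula: h_m = K * V^2/(2g).
V^2 = 2.16^2 = 4.6656.
V^2/(2g) = 4.6656 / 19.62 = 0.2378 m.
h_m = 1.36 * 0.2378 = 0.3234 m.

0.3234


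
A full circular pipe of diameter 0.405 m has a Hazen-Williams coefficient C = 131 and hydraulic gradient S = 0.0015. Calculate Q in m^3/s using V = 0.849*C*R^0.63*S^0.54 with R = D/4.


For a full circular pipe, R = D/4 = 0.405/4 = 0.1013 m.
V = 0.849 * 131 * 0.1013^0.63 * 0.0015^0.54
  = 0.849 * 131 * 0.236265 * 0.02986
  = 0.7846 m/s.
Pipe area A = pi*D^2/4 = pi*0.405^2/4 = 0.1288 m^2.
Q = A * V = 0.1288 * 0.7846 = 0.1011 m^3/s.

0.1011


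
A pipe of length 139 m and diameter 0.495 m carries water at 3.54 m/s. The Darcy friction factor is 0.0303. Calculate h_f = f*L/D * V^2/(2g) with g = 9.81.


Darcy-Weisbach equation: h_f = f * (L/D) * V^2/(2g).
f * L/D = 0.0303 * 139/0.495 = 8.5085.
V^2/(2g) = 3.54^2 / (2*9.81) = 12.5316 / 19.62 = 0.6387 m.
h_f = 8.5085 * 0.6387 = 5.435 m.

5.435


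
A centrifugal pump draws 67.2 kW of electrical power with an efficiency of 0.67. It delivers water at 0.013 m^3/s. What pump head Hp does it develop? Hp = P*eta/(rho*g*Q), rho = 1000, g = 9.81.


Pump head formula: Hp = P * eta / (rho * g * Q).
Numerator: P * eta = 67.2 * 1000 * 0.67 = 45024.0 W.
Denominator: rho * g * Q = 1000 * 9.81 * 0.013 = 127.53.
Hp = 45024.0 / 127.53 = 353.05 m.

353.05


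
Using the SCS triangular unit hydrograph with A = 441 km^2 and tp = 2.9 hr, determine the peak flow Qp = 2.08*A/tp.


SCS formula: Qp = 2.08 * A / tp.
Qp = 2.08 * 441 / 2.9
   = 917.28 / 2.9
   = 316.3 m^3/s per cm.

316.3


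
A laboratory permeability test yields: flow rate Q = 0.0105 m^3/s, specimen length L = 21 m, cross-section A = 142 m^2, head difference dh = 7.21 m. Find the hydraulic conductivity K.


From K = Q*L / (A*dh):
Numerator: Q*L = 0.0105 * 21 = 0.2205.
Denominator: A*dh = 142 * 7.21 = 1023.82.
K = 0.2205 / 1023.82 = 0.000215 m/s.

0.000215


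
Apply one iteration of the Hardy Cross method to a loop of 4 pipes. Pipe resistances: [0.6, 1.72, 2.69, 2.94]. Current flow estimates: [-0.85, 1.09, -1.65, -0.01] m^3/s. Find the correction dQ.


Numerator terms (r*Q*|Q|): 0.6*-0.85*|-0.85| = -0.4335; 1.72*1.09*|1.09| = 2.0435; 2.69*-1.65*|-1.65| = -7.3235; 2.94*-0.01*|-0.01| = -0.0003.
Sum of numerator = -5.7138.
Denominator terms (r*|Q|): 0.6*|-0.85| = 0.51; 1.72*|1.09| = 1.8748; 2.69*|-1.65| = 4.4385; 2.94*|-0.01| = 0.0294.
2 * sum of denominator = 2 * 6.8527 = 13.7054.
dQ = --5.7138 / 13.7054 = 0.4169 m^3/s.

0.4169


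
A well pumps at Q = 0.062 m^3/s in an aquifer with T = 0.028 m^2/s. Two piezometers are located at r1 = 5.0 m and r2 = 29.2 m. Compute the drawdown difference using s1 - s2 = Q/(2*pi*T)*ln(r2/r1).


Thiem equation: s1 - s2 = Q/(2*pi*T) * ln(r2/r1).
ln(r2/r1) = ln(29.2/5.0) = 1.7647.
Q/(2*pi*T) = 0.062 / (2*pi*0.028) = 0.062 / 0.1759 = 0.3524.
s1 - s2 = 0.3524 * 1.7647 = 0.6219 m.

0.6219


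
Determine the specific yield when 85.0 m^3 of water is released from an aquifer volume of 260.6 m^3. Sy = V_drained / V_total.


Specific yield Sy = Volume drained / Total volume.
Sy = 85.0 / 260.6
   = 0.3262.

0.3262


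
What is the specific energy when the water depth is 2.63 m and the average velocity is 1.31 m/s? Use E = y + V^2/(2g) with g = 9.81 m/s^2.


Specific energy E = y + V^2/(2g).
Velocity head = V^2/(2g) = 1.31^2 / (2*9.81) = 1.7161 / 19.62 = 0.0875 m.
E = 2.63 + 0.0875 = 2.7175 m.

2.7175


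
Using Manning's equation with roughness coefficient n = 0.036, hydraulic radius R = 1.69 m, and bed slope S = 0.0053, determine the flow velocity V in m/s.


Manning's equation gives V = (1/n) * R^(2/3) * S^(1/2).
First, compute R^(2/3) = 1.69^(2/3) = 1.4188.
Next, S^(1/2) = 0.0053^(1/2) = 0.072801.
Then 1/n = 1/0.036 = 27.78.
V = 27.78 * 1.4188 * 0.072801 = 2.8692 m/s.

2.8692


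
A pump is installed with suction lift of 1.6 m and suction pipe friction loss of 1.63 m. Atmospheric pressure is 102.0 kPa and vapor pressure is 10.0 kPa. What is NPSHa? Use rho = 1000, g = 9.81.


NPSHa = p_atm/(rho*g) - z_s - hf_s - p_vap/(rho*g).
p_atm/(rho*g) = 102.0*1000 / (1000*9.81) = 10.398 m.
p_vap/(rho*g) = 10.0*1000 / (1000*9.81) = 1.019 m.
NPSHa = 10.398 - 1.6 - 1.63 - 1.019
      = 6.15 m.

6.15


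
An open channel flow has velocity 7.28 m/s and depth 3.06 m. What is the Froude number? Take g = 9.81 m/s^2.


The Froude number is defined as Fr = V / sqrt(g*y).
g*y = 9.81 * 3.06 = 30.0186.
sqrt(g*y) = sqrt(30.0186) = 5.4789.
Fr = 7.28 / 5.4789 = 1.3287.

1.3287


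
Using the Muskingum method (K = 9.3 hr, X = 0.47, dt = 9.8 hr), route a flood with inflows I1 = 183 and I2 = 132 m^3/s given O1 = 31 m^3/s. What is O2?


Muskingum coefficients:
denom = 2*K*(1-X) + dt = 2*9.3*(1-0.47) + 9.8 = 19.658.
C0 = (dt - 2*K*X)/denom = (9.8 - 2*9.3*0.47)/19.658 = 0.0538.
C1 = (dt + 2*K*X)/denom = (9.8 + 2*9.3*0.47)/19.658 = 0.9432.
C2 = (2*K*(1-X) - dt)/denom = 0.003.
O2 = C0*I2 + C1*I1 + C2*O1
   = 0.0538*132 + 0.9432*183 + 0.003*31
   = 179.81 m^3/s.

179.81


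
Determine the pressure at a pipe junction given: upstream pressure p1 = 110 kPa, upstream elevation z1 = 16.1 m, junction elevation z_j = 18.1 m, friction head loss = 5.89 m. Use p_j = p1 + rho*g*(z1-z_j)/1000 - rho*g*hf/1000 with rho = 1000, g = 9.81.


Junction pressure: p_j = p1 + rho*g*(z1 - z_j)/1000 - rho*g*hf/1000.
Elevation term = 1000*9.81*(16.1 - 18.1)/1000 = -19.62 kPa.
Friction term = 1000*9.81*5.89/1000 = 57.781 kPa.
p_j = 110 + -19.62 - 57.781 = 32.6 kPa.

32.6


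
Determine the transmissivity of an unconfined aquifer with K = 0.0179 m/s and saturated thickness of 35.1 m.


Transmissivity is defined as T = K * h.
T = 0.0179 * 35.1
  = 0.6283 m^2/s.

0.6283


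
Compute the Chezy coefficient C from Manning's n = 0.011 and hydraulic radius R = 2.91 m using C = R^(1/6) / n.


The Chezy coefficient relates to Manning's n through C = R^(1/6) / n.
R^(1/6) = 2.91^(1/6) = 1.194856.
C = 1.194856 / 0.011 = 108.62 m^(1/2)/s.

108.62


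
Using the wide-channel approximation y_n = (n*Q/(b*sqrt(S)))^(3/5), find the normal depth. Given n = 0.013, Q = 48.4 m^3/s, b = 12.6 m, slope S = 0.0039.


We use the wide-channel approximation y_n = (n*Q/(b*sqrt(S)))^(3/5).
sqrt(S) = sqrt(0.0039) = 0.06245.
Numerator: n*Q = 0.013 * 48.4 = 0.6292.
Denominator: b*sqrt(S) = 12.6 * 0.06245 = 0.78687.
arg = 0.7996.
y_n = 0.7996^(3/5) = 0.8744 m.

0.8744


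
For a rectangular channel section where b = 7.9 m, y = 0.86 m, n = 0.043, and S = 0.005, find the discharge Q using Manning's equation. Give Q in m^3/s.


For a rectangular channel, the cross-sectional area A = b * y = 7.9 * 0.86 = 6.79 m^2.
The wetted perimeter P = b + 2y = 7.9 + 2*0.86 = 9.62 m.
Hydraulic radius R = A/P = 6.79/9.62 = 0.7062 m.
Velocity V = (1/n)*R^(2/3)*S^(1/2) = (1/0.043)*0.7062^(2/3)*0.005^(1/2) = 1.3041 m/s.
Discharge Q = A * V = 6.79 * 1.3041 = 8.86 m^3/s.

8.86


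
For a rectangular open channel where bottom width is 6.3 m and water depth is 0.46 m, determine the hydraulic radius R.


For a rectangular section:
Flow area A = b * y = 6.3 * 0.46 = 2.9 m^2.
Wetted perimeter P = b + 2y = 6.3 + 2*0.46 = 7.22 m.
Hydraulic radius R = A/P = 2.9 / 7.22 = 0.4014 m.

0.4014


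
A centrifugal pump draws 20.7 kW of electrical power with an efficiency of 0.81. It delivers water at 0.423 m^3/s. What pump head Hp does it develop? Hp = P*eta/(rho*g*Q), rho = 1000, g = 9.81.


Pump head formula: Hp = P * eta / (rho * g * Q).
Numerator: P * eta = 20.7 * 1000 * 0.81 = 16767.0 W.
Denominator: rho * g * Q = 1000 * 9.81 * 0.423 = 4149.63.
Hp = 16767.0 / 4149.63 = 4.04 m.

4.04


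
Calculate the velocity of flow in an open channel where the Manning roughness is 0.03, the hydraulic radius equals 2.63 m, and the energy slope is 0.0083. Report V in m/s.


Manning's equation gives V = (1/n) * R^(2/3) * S^(1/2).
First, compute R^(2/3) = 2.63^(2/3) = 1.9053.
Next, S^(1/2) = 0.0083^(1/2) = 0.091104.
Then 1/n = 1/0.03 = 33.33.
V = 33.33 * 1.9053 * 0.091104 = 5.7861 m/s.

5.7861


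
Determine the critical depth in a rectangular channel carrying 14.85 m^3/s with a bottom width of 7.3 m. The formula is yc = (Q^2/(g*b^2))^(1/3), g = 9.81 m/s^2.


Using yc = (Q^2 / (g * b^2))^(1/3):
Q^2 = 14.85^2 = 220.52.
g * b^2 = 9.81 * 7.3^2 = 9.81 * 53.29 = 522.77.
Q^2 / (g*b^2) = 220.52 / 522.77 = 0.4218.
yc = 0.4218^(1/3) = 0.75 m.

0.75


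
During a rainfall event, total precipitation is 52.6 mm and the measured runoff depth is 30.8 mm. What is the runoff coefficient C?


The runoff coefficient C = runoff depth / rainfall depth.
C = 30.8 / 52.6
  = 0.5856.

0.5856


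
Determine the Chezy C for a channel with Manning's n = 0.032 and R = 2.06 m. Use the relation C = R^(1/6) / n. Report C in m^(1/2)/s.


The Chezy coefficient relates to Manning's n through C = R^(1/6) / n.
R^(1/6) = 2.06^(1/6) = 1.128005.
C = 1.128005 / 0.032 = 35.25 m^(1/2)/s.

35.25


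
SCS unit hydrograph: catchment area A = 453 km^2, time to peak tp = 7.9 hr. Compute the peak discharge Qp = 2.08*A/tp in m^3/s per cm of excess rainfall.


SCS formula: Qp = 2.08 * A / tp.
Qp = 2.08 * 453 / 7.9
   = 942.24 / 7.9
   = 119.27 m^3/s per cm.

119.27


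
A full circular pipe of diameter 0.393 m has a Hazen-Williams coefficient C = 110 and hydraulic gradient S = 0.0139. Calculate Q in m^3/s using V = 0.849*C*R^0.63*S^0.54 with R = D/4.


For a full circular pipe, R = D/4 = 0.393/4 = 0.0983 m.
V = 0.849 * 110 * 0.0983^0.63 * 0.0139^0.54
  = 0.849 * 110 * 0.23183 * 0.099364
  = 2.1513 m/s.
Pipe area A = pi*D^2/4 = pi*0.393^2/4 = 0.1213 m^2.
Q = A * V = 0.1213 * 2.1513 = 0.261 m^3/s.

0.261


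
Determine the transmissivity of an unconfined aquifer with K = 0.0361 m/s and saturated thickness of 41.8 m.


Transmissivity is defined as T = K * h.
T = 0.0361 * 41.8
  = 1.509 m^2/s.

1.509


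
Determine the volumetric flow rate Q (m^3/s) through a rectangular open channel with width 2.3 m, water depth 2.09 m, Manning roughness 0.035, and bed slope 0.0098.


For a rectangular channel, the cross-sectional area A = b * y = 2.3 * 2.09 = 4.81 m^2.
The wetted perimeter P = b + 2y = 2.3 + 2*2.09 = 6.48 m.
Hydraulic radius R = A/P = 4.81/6.48 = 0.7418 m.
Velocity V = (1/n)*R^(2/3)*S^(1/2) = (1/0.035)*0.7418^(2/3)*0.0098^(1/2) = 2.3178 m/s.
Discharge Q = A * V = 4.81 * 2.3178 = 11.142 m^3/s.

11.142


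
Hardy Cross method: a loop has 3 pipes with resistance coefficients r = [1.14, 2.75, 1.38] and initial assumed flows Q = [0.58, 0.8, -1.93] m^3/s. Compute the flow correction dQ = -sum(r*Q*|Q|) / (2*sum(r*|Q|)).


Numerator terms (r*Q*|Q|): 1.14*0.58*|0.58| = 0.3835; 2.75*0.8*|0.8| = 1.76; 1.38*-1.93*|-1.93| = -5.1404.
Sum of numerator = -2.9969.
Denominator terms (r*|Q|): 1.14*|0.58| = 0.6612; 2.75*|0.8| = 2.2; 1.38*|-1.93| = 2.6634.
2 * sum of denominator = 2 * 5.5246 = 11.0492.
dQ = --2.9969 / 11.0492 = 0.2712 m^3/s.

0.2712


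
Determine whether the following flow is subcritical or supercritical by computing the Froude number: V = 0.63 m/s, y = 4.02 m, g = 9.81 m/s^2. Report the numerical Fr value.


The Froude number is defined as Fr = V / sqrt(g*y).
g*y = 9.81 * 4.02 = 39.4362.
sqrt(g*y) = sqrt(39.4362) = 6.2798.
Fr = 0.63 / 6.2798 = 0.1003.
Since Fr < 1, the flow is subcritical.

0.1003


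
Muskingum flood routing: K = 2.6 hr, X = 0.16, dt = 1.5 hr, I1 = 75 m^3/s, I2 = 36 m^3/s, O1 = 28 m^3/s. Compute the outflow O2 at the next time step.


Muskingum coefficients:
denom = 2*K*(1-X) + dt = 2*2.6*(1-0.16) + 1.5 = 5.868.
C0 = (dt - 2*K*X)/denom = (1.5 - 2*2.6*0.16)/5.868 = 0.1138.
C1 = (dt + 2*K*X)/denom = (1.5 + 2*2.6*0.16)/5.868 = 0.3974.
C2 = (2*K*(1-X) - dt)/denom = 0.4888.
O2 = C0*I2 + C1*I1 + C2*O1
   = 0.1138*36 + 0.3974*75 + 0.4888*28
   = 47.59 m^3/s.

47.59


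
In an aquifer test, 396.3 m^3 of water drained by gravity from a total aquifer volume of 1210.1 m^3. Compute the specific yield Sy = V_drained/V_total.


Specific yield Sy = Volume drained / Total volume.
Sy = 396.3 / 1210.1
   = 0.3275.

0.3275


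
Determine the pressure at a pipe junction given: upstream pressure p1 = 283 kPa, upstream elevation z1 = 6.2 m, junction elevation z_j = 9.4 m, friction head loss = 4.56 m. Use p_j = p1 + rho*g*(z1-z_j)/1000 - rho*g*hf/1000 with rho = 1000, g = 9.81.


Junction pressure: p_j = p1 + rho*g*(z1 - z_j)/1000 - rho*g*hf/1000.
Elevation term = 1000*9.81*(6.2 - 9.4)/1000 = -31.392 kPa.
Friction term = 1000*9.81*4.56/1000 = 44.734 kPa.
p_j = 283 + -31.392 - 44.734 = 206.87 kPa.

206.87


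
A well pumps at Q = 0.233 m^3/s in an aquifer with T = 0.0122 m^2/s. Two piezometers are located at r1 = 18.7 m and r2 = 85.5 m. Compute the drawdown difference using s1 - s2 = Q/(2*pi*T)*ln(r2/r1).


Thiem equation: s1 - s2 = Q/(2*pi*T) * ln(r2/r1).
ln(r2/r1) = ln(85.5/18.7) = 1.52.
Q/(2*pi*T) = 0.233 / (2*pi*0.0122) = 0.233 / 0.0767 = 3.0396.
s1 - s2 = 3.0396 * 1.52 = 4.6202 m.

4.6202


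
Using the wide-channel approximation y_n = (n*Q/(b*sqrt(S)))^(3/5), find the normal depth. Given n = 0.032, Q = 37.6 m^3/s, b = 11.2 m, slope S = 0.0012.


We use the wide-channel approximation y_n = (n*Q/(b*sqrt(S)))^(3/5).
sqrt(S) = sqrt(0.0012) = 0.034641.
Numerator: n*Q = 0.032 * 37.6 = 1.2032.
Denominator: b*sqrt(S) = 11.2 * 0.034641 = 0.387979.
arg = 3.1012.
y_n = 3.1012^(3/5) = 1.972 m.

1.972


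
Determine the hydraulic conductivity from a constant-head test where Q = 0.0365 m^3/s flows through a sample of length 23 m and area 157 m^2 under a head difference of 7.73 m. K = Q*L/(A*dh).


From K = Q*L / (A*dh):
Numerator: Q*L = 0.0365 * 23 = 0.8395.
Denominator: A*dh = 157 * 7.73 = 1213.61.
K = 0.8395 / 1213.61 = 0.000692 m/s.

0.000692


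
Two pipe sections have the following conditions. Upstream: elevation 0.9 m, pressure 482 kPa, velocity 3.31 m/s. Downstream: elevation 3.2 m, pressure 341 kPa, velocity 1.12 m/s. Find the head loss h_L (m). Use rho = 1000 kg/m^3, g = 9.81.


Total head at each section: H = z + p/(rho*g) + V^2/(2g).
H1 = 0.9 + 482*1000/(1000*9.81) + 3.31^2/(2*9.81)
   = 0.9 + 49.134 + 0.5584
   = 50.592 m.
H2 = 3.2 + 341*1000/(1000*9.81) + 1.12^2/(2*9.81)
   = 3.2 + 34.76 + 0.0639
   = 38.024 m.
h_L = H1 - H2 = 50.592 - 38.024 = 12.568 m.

12.568


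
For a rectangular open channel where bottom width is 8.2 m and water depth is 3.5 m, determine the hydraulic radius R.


For a rectangular section:
Flow area A = b * y = 8.2 * 3.5 = 28.7 m^2.
Wetted perimeter P = b + 2y = 8.2 + 2*3.5 = 15.2 m.
Hydraulic radius R = A/P = 28.7 / 15.2 = 1.8882 m.

1.8882


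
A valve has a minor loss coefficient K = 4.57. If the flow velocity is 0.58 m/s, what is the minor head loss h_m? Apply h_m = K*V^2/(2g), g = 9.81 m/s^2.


Minor loss formula: h_m = K * V^2/(2g).
V^2 = 0.58^2 = 0.3364.
V^2/(2g) = 0.3364 / 19.62 = 0.0171 m.
h_m = 4.57 * 0.0171 = 0.0784 m.

0.0784


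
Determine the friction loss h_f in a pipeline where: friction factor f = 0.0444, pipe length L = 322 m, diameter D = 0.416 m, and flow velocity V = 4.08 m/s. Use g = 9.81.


Darcy-Weisbach equation: h_f = f * (L/D) * V^2/(2g).
f * L/D = 0.0444 * 322/0.416 = 34.3673.
V^2/(2g) = 4.08^2 / (2*9.81) = 16.6464 / 19.62 = 0.8484 m.
h_f = 34.3673 * 0.8484 = 29.159 m.

29.159


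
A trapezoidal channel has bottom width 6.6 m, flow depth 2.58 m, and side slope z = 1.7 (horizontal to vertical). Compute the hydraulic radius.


For a trapezoidal section with side slope z:
A = (b + z*y)*y = (6.6 + 1.7*2.58)*2.58 = 28.344 m^2.
P = b + 2*y*sqrt(1 + z^2) = 6.6 + 2*2.58*sqrt(1 + 1.7^2) = 16.777 m.
R = A/P = 28.344 / 16.777 = 1.6894 m.

1.6894


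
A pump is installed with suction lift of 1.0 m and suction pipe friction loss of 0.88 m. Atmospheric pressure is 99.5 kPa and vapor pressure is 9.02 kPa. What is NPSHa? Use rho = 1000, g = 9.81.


NPSHa = p_atm/(rho*g) - z_s - hf_s - p_vap/(rho*g).
p_atm/(rho*g) = 99.5*1000 / (1000*9.81) = 10.143 m.
p_vap/(rho*g) = 9.02*1000 / (1000*9.81) = 0.919 m.
NPSHa = 10.143 - 1.0 - 0.88 - 0.919
      = 7.34 m.

7.34


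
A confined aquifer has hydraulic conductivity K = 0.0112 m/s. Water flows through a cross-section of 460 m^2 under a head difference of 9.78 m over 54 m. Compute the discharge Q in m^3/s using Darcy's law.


Darcy's law: Q = K * A * i, where i = dh/L.
Hydraulic gradient i = 9.78 / 54 = 0.181111.
Q = 0.0112 * 460 * 0.181111
  = 0.9331 m^3/s.

0.9331


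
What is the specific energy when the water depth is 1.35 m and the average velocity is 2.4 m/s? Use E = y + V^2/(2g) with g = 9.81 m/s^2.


Specific energy E = y + V^2/(2g).
Velocity head = V^2/(2g) = 2.4^2 / (2*9.81) = 5.76 / 19.62 = 0.2936 m.
E = 1.35 + 0.2936 = 1.6436 m.

1.6436


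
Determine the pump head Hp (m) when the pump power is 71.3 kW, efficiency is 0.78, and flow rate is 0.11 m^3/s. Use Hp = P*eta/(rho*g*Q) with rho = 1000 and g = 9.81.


Pump head formula: Hp = P * eta / (rho * g * Q).
Numerator: P * eta = 71.3 * 1000 * 0.78 = 55614.0 W.
Denominator: rho * g * Q = 1000 * 9.81 * 0.11 = 1079.1.
Hp = 55614.0 / 1079.1 = 51.54 m.

51.54


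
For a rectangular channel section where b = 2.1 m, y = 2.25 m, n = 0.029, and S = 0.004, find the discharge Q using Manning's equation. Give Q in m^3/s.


For a rectangular channel, the cross-sectional area A = b * y = 2.1 * 2.25 = 4.73 m^2.
The wetted perimeter P = b + 2y = 2.1 + 2*2.25 = 6.6 m.
Hydraulic radius R = A/P = 4.73/6.6 = 0.7159 m.
Velocity V = (1/n)*R^(2/3)*S^(1/2) = (1/0.029)*0.7159^(2/3)*0.004^(1/2) = 1.7453 m/s.
Discharge Q = A * V = 4.73 * 1.7453 = 8.247 m^3/s.

8.247


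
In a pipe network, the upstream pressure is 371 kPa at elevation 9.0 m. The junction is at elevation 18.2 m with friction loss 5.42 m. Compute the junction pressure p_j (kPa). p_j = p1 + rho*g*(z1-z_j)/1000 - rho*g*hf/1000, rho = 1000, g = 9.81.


Junction pressure: p_j = p1 + rho*g*(z1 - z_j)/1000 - rho*g*hf/1000.
Elevation term = 1000*9.81*(9.0 - 18.2)/1000 = -90.252 kPa.
Friction term = 1000*9.81*5.42/1000 = 53.17 kPa.
p_j = 371 + -90.252 - 53.17 = 227.58 kPa.

227.58


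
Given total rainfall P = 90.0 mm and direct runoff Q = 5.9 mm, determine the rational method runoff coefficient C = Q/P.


The runoff coefficient C = runoff depth / rainfall depth.
C = 5.9 / 90.0
  = 0.0656.

0.0656


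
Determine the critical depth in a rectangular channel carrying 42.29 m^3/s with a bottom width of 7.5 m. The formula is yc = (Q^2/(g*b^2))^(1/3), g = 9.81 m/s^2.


Using yc = (Q^2 / (g * b^2))^(1/3):
Q^2 = 42.29^2 = 1788.44.
g * b^2 = 9.81 * 7.5^2 = 9.81 * 56.25 = 551.81.
Q^2 / (g*b^2) = 1788.44 / 551.81 = 3.241.
yc = 3.241^(1/3) = 1.4799 m.

1.4799


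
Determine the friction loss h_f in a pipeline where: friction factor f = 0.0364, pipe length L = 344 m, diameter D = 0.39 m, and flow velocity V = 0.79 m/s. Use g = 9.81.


Darcy-Weisbach equation: h_f = f * (L/D) * V^2/(2g).
f * L/D = 0.0364 * 344/0.39 = 32.1067.
V^2/(2g) = 0.79^2 / (2*9.81) = 0.6241 / 19.62 = 0.0318 m.
h_f = 32.1067 * 0.0318 = 1.021 m.

1.021


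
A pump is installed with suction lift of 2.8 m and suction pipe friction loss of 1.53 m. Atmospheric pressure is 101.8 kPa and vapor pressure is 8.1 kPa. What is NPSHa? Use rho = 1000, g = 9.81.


NPSHa = p_atm/(rho*g) - z_s - hf_s - p_vap/(rho*g).
p_atm/(rho*g) = 101.8*1000 / (1000*9.81) = 10.377 m.
p_vap/(rho*g) = 8.1*1000 / (1000*9.81) = 0.826 m.
NPSHa = 10.377 - 2.8 - 1.53 - 0.826
      = 5.22 m.

5.22


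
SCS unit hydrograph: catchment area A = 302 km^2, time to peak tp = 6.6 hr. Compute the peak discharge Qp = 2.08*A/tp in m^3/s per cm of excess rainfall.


SCS formula: Qp = 2.08 * A / tp.
Qp = 2.08 * 302 / 6.6
   = 628.16 / 6.6
   = 95.18 m^3/s per cm.

95.18


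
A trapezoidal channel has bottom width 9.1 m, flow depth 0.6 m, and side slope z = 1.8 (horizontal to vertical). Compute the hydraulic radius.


For a trapezoidal section with side slope z:
A = (b + z*y)*y = (9.1 + 1.8*0.6)*0.6 = 6.108 m^2.
P = b + 2*y*sqrt(1 + z^2) = 9.1 + 2*0.6*sqrt(1 + 1.8^2) = 11.571 m.
R = A/P = 6.108 / 11.571 = 0.5279 m.

0.5279


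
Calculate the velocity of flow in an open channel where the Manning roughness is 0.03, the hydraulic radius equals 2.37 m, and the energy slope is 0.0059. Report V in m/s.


Manning's equation gives V = (1/n) * R^(2/3) * S^(1/2).
First, compute R^(2/3) = 2.37^(2/3) = 1.7776.
Next, S^(1/2) = 0.0059^(1/2) = 0.076811.
Then 1/n = 1/0.03 = 33.33.
V = 33.33 * 1.7776 * 0.076811 = 4.5513 m/s.

4.5513


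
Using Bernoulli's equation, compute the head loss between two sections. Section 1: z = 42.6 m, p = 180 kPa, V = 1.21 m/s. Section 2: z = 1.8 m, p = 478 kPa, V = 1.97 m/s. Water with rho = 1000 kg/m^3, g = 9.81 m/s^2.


Total head at each section: H = z + p/(rho*g) + V^2/(2g).
H1 = 42.6 + 180*1000/(1000*9.81) + 1.21^2/(2*9.81)
   = 42.6 + 18.349 + 0.0746
   = 61.023 m.
H2 = 1.8 + 478*1000/(1000*9.81) + 1.97^2/(2*9.81)
   = 1.8 + 48.726 + 0.1978
   = 50.724 m.
h_L = H1 - H2 = 61.023 - 50.724 = 10.3 m.

10.3


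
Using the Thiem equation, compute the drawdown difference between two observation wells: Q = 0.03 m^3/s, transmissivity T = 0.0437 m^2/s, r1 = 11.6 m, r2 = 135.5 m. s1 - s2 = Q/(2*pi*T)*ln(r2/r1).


Thiem equation: s1 - s2 = Q/(2*pi*T) * ln(r2/r1).
ln(r2/r1) = ln(135.5/11.6) = 2.458.
Q/(2*pi*T) = 0.03 / (2*pi*0.0437) = 0.03 / 0.2746 = 0.1093.
s1 - s2 = 0.1093 * 2.458 = 0.2686 m.

0.2686


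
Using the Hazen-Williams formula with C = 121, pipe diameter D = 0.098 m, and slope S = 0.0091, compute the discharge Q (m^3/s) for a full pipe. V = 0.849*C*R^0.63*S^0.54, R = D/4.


For a full circular pipe, R = D/4 = 0.098/4 = 0.0245 m.
V = 0.849 * 121 * 0.0245^0.63 * 0.0091^0.54
  = 0.849 * 121 * 0.096644 * 0.079046
  = 0.7848 m/s.
Pipe area A = pi*D^2/4 = pi*0.098^2/4 = 0.0075 m^2.
Q = A * V = 0.0075 * 0.7848 = 0.0059 m^3/s.

0.0059


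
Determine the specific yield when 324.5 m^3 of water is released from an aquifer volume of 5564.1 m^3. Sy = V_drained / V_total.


Specific yield Sy = Volume drained / Total volume.
Sy = 324.5 / 5564.1
   = 0.0583.

0.0583


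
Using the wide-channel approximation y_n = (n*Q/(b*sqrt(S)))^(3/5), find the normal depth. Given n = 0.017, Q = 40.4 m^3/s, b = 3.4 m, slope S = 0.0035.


We use the wide-channel approximation y_n = (n*Q/(b*sqrt(S)))^(3/5).
sqrt(S) = sqrt(0.0035) = 0.059161.
Numerator: n*Q = 0.017 * 40.4 = 0.6868.
Denominator: b*sqrt(S) = 3.4 * 0.059161 = 0.201147.
arg = 3.4144.
y_n = 3.4144^(3/5) = 2.0892 m.

2.0892


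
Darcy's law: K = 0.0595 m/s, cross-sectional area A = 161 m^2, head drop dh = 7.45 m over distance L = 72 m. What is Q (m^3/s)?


Darcy's law: Q = K * A * i, where i = dh/L.
Hydraulic gradient i = 7.45 / 72 = 0.103472.
Q = 0.0595 * 161 * 0.103472
  = 0.9912 m^3/s.

0.9912


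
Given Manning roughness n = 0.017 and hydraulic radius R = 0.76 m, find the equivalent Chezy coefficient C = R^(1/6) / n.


The Chezy coefficient relates to Manning's n through C = R^(1/6) / n.
R^(1/6) = 0.76^(1/6) = 0.955291.
C = 0.955291 / 0.017 = 56.19 m^(1/2)/s.

56.19


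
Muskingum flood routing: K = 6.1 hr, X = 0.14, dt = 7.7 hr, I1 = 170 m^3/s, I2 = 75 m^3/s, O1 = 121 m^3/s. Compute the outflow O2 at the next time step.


Muskingum coefficients:
denom = 2*K*(1-X) + dt = 2*6.1*(1-0.14) + 7.7 = 18.192.
C0 = (dt - 2*K*X)/denom = (7.7 - 2*6.1*0.14)/18.192 = 0.3294.
C1 = (dt + 2*K*X)/denom = (7.7 + 2*6.1*0.14)/18.192 = 0.5172.
C2 = (2*K*(1-X) - dt)/denom = 0.1535.
O2 = C0*I2 + C1*I1 + C2*O1
   = 0.3294*75 + 0.5172*170 + 0.1535*121
   = 131.19 m^3/s.

131.19


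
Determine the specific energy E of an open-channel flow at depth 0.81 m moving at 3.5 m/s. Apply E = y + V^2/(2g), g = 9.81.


Specific energy E = y + V^2/(2g).
Velocity head = V^2/(2g) = 3.5^2 / (2*9.81) = 12.25 / 19.62 = 0.6244 m.
E = 0.81 + 0.6244 = 1.4344 m.

1.4344


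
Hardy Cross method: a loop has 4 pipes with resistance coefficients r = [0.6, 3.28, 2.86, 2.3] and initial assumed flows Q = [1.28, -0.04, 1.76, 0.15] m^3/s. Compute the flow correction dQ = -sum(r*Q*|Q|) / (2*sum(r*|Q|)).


Numerator terms (r*Q*|Q|): 0.6*1.28*|1.28| = 0.983; 3.28*-0.04*|-0.04| = -0.0052; 2.86*1.76*|1.76| = 8.8591; 2.3*0.15*|0.15| = 0.0517.
Sum of numerator = 9.8887.
Denominator terms (r*|Q|): 0.6*|1.28| = 0.768; 3.28*|-0.04| = 0.1312; 2.86*|1.76| = 5.0336; 2.3*|0.15| = 0.345.
2 * sum of denominator = 2 * 6.2778 = 12.5556.
dQ = -9.8887 / 12.5556 = -0.7876 m^3/s.

-0.7876


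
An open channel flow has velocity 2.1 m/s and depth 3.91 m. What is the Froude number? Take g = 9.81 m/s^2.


The Froude number is defined as Fr = V / sqrt(g*y).
g*y = 9.81 * 3.91 = 38.3571.
sqrt(g*y) = sqrt(38.3571) = 6.1933.
Fr = 2.1 / 6.1933 = 0.3391.

0.3391


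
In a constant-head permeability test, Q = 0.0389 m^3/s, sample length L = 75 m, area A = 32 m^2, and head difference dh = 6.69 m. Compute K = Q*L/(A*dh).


From K = Q*L / (A*dh):
Numerator: Q*L = 0.0389 * 75 = 2.9175.
Denominator: A*dh = 32 * 6.69 = 214.08.
K = 2.9175 / 214.08 = 0.013628 m/s.

0.013628


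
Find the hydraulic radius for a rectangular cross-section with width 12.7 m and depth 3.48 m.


For a rectangular section:
Flow area A = b * y = 12.7 * 3.48 = 44.2 m^2.
Wetted perimeter P = b + 2y = 12.7 + 2*3.48 = 19.66 m.
Hydraulic radius R = A/P = 44.2 / 19.66 = 2.248 m.

2.248


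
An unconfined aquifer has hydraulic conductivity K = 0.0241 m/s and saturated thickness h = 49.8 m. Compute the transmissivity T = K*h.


Transmissivity is defined as T = K * h.
T = 0.0241 * 49.8
  = 1.2002 m^2/s.

1.2002


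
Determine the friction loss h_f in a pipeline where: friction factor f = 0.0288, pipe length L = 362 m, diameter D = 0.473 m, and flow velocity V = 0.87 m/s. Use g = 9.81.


Darcy-Weisbach equation: h_f = f * (L/D) * V^2/(2g).
f * L/D = 0.0288 * 362/0.473 = 22.0414.
V^2/(2g) = 0.87^2 / (2*9.81) = 0.7569 / 19.62 = 0.0386 m.
h_f = 22.0414 * 0.0386 = 0.85 m.

0.85


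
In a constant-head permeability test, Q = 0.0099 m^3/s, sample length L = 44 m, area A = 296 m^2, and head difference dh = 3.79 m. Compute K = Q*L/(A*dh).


From K = Q*L / (A*dh):
Numerator: Q*L = 0.0099 * 44 = 0.4356.
Denominator: A*dh = 296 * 3.79 = 1121.84.
K = 0.4356 / 1121.84 = 0.000388 m/s.

0.000388


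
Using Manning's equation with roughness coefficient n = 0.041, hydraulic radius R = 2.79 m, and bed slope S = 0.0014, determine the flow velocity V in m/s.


Manning's equation gives V = (1/n) * R^(2/3) * S^(1/2).
First, compute R^(2/3) = 2.79^(2/3) = 1.9818.
Next, S^(1/2) = 0.0014^(1/2) = 0.037417.
Then 1/n = 1/0.041 = 24.39.
V = 24.39 * 1.9818 * 0.037417 = 1.8086 m/s.

1.8086


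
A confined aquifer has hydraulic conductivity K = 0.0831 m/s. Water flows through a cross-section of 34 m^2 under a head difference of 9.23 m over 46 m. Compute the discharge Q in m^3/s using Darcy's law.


Darcy's law: Q = K * A * i, where i = dh/L.
Hydraulic gradient i = 9.23 / 46 = 0.200652.
Q = 0.0831 * 34 * 0.200652
  = 0.5669 m^3/s.

0.5669


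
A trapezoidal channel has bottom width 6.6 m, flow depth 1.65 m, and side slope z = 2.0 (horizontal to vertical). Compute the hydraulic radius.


For a trapezoidal section with side slope z:
A = (b + z*y)*y = (6.6 + 2.0*1.65)*1.65 = 16.335 m^2.
P = b + 2*y*sqrt(1 + z^2) = 6.6 + 2*1.65*sqrt(1 + 2.0^2) = 13.979 m.
R = A/P = 16.335 / 13.979 = 1.1685 m.

1.1685


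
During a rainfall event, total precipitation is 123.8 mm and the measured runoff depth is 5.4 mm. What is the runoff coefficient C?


The runoff coefficient C = runoff depth / rainfall depth.
C = 5.4 / 123.8
  = 0.0436.

0.0436


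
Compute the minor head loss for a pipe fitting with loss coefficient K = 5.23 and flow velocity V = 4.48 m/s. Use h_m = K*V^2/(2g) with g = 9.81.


Minor loss formula: h_m = K * V^2/(2g).
V^2 = 4.48^2 = 20.0704.
V^2/(2g) = 20.0704 / 19.62 = 1.023 m.
h_m = 5.23 * 1.023 = 5.3501 m.

5.3501


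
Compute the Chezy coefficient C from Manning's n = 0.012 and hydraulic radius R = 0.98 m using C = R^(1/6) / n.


The Chezy coefficient relates to Manning's n through C = R^(1/6) / n.
R^(1/6) = 0.98^(1/6) = 0.996639.
C = 0.996639 / 0.012 = 83.05 m^(1/2)/s.

83.05


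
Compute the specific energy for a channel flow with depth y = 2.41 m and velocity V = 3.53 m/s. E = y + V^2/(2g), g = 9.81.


Specific energy E = y + V^2/(2g).
Velocity head = V^2/(2g) = 3.53^2 / (2*9.81) = 12.4609 / 19.62 = 0.6351 m.
E = 2.41 + 0.6351 = 3.0451 m.

3.0451


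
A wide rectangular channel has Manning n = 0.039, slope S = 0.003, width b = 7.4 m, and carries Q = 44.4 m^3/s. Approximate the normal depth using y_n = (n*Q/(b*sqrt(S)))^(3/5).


We use the wide-channel approximation y_n = (n*Q/(b*sqrt(S)))^(3/5).
sqrt(S) = sqrt(0.003) = 0.054772.
Numerator: n*Q = 0.039 * 44.4 = 1.7316.
Denominator: b*sqrt(S) = 7.4 * 0.054772 = 0.405313.
arg = 4.2722.
y_n = 4.2722^(3/5) = 2.39 m.

2.39


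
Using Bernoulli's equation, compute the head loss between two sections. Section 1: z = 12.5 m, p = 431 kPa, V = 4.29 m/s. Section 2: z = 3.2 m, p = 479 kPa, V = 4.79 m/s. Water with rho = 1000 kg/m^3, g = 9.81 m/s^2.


Total head at each section: H = z + p/(rho*g) + V^2/(2g).
H1 = 12.5 + 431*1000/(1000*9.81) + 4.29^2/(2*9.81)
   = 12.5 + 43.935 + 0.938
   = 57.373 m.
H2 = 3.2 + 479*1000/(1000*9.81) + 4.79^2/(2*9.81)
   = 3.2 + 48.828 + 1.1694
   = 53.197 m.
h_L = H1 - H2 = 57.373 - 53.197 = 4.176 m.

4.176


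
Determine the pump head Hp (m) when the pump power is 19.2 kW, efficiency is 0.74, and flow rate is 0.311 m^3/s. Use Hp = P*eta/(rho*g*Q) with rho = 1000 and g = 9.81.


Pump head formula: Hp = P * eta / (rho * g * Q).
Numerator: P * eta = 19.2 * 1000 * 0.74 = 14208.0 W.
Denominator: rho * g * Q = 1000 * 9.81 * 0.311 = 3050.91.
Hp = 14208.0 / 3050.91 = 4.66 m.

4.66


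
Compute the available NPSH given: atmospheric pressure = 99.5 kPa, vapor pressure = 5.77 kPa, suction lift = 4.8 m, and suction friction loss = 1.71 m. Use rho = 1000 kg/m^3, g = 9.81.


NPSHa = p_atm/(rho*g) - z_s - hf_s - p_vap/(rho*g).
p_atm/(rho*g) = 99.5*1000 / (1000*9.81) = 10.143 m.
p_vap/(rho*g) = 5.77*1000 / (1000*9.81) = 0.588 m.
NPSHa = 10.143 - 4.8 - 1.71 - 0.588
      = 3.04 m.

3.04


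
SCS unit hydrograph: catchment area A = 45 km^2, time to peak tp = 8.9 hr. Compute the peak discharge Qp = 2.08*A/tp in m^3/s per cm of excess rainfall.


SCS formula: Qp = 2.08 * A / tp.
Qp = 2.08 * 45 / 8.9
   = 93.6 / 8.9
   = 10.52 m^3/s per cm.

10.52


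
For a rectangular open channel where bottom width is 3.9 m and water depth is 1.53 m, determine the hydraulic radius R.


For a rectangular section:
Flow area A = b * y = 3.9 * 1.53 = 5.97 m^2.
Wetted perimeter P = b + 2y = 3.9 + 2*1.53 = 6.96 m.
Hydraulic radius R = A/P = 5.97 / 6.96 = 0.8573 m.

0.8573


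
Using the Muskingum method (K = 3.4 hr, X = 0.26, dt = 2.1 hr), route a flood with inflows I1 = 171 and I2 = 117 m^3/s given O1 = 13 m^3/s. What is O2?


Muskingum coefficients:
denom = 2*K*(1-X) + dt = 2*3.4*(1-0.26) + 2.1 = 7.132.
C0 = (dt - 2*K*X)/denom = (2.1 - 2*3.4*0.26)/7.132 = 0.0466.
C1 = (dt + 2*K*X)/denom = (2.1 + 2*3.4*0.26)/7.132 = 0.5423.
C2 = (2*K*(1-X) - dt)/denom = 0.4111.
O2 = C0*I2 + C1*I1 + C2*O1
   = 0.0466*117 + 0.5423*171 + 0.4111*13
   = 103.53 m^3/s.

103.53


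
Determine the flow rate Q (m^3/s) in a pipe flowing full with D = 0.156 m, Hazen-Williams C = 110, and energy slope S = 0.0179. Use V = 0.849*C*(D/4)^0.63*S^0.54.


For a full circular pipe, R = D/4 = 0.156/4 = 0.039 m.
V = 0.849 * 110 * 0.039^0.63 * 0.0179^0.54
  = 0.849 * 110 * 0.12953 * 0.113904
  = 1.3779 m/s.
Pipe area A = pi*D^2/4 = pi*0.156^2/4 = 0.0191 m^2.
Q = A * V = 0.0191 * 1.3779 = 0.0263 m^3/s.

0.0263


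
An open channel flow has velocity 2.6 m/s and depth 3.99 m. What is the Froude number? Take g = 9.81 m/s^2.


The Froude number is defined as Fr = V / sqrt(g*y).
g*y = 9.81 * 3.99 = 39.1419.
sqrt(g*y) = sqrt(39.1419) = 6.2563.
Fr = 2.6 / 6.2563 = 0.4156.

0.4156


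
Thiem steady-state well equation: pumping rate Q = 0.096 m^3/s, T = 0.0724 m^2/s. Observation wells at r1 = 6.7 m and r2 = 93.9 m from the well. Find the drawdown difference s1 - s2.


Thiem equation: s1 - s2 = Q/(2*pi*T) * ln(r2/r1).
ln(r2/r1) = ln(93.9/6.7) = 2.6401.
Q/(2*pi*T) = 0.096 / (2*pi*0.0724) = 0.096 / 0.4549 = 0.211.
s1 - s2 = 0.211 * 2.6401 = 0.5572 m.

0.5572


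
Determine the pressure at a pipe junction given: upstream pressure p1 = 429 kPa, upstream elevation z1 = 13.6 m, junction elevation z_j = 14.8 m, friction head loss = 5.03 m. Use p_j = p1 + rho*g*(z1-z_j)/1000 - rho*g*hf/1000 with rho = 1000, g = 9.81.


Junction pressure: p_j = p1 + rho*g*(z1 - z_j)/1000 - rho*g*hf/1000.
Elevation term = 1000*9.81*(13.6 - 14.8)/1000 = -11.772 kPa.
Friction term = 1000*9.81*5.03/1000 = 49.344 kPa.
p_j = 429 + -11.772 - 49.344 = 367.88 kPa.

367.88


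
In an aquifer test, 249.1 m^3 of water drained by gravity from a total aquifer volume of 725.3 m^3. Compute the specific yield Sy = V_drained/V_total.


Specific yield Sy = Volume drained / Total volume.
Sy = 249.1 / 725.3
   = 0.3434.

0.3434


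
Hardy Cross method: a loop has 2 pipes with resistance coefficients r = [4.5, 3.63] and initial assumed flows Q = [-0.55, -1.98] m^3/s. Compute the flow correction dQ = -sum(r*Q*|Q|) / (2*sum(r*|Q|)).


Numerator terms (r*Q*|Q|): 4.5*-0.55*|-0.55| = -1.3613; 3.63*-1.98*|-1.98| = -14.2311.
Sum of numerator = -15.5923.
Denominator terms (r*|Q|): 4.5*|-0.55| = 2.475; 3.63*|-1.98| = 7.1874.
2 * sum of denominator = 2 * 9.6624 = 19.3248.
dQ = --15.5923 / 19.3248 = 0.8069 m^3/s.

0.8069


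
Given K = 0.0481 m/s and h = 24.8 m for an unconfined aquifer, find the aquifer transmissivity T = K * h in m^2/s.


Transmissivity is defined as T = K * h.
T = 0.0481 * 24.8
  = 1.1929 m^2/s.

1.1929


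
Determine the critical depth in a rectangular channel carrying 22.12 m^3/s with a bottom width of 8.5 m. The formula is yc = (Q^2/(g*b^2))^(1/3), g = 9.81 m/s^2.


Using yc = (Q^2 / (g * b^2))^(1/3):
Q^2 = 22.12^2 = 489.29.
g * b^2 = 9.81 * 8.5^2 = 9.81 * 72.25 = 708.77.
Q^2 / (g*b^2) = 489.29 / 708.77 = 0.6903.
yc = 0.6903^(1/3) = 0.8838 m.

0.8838


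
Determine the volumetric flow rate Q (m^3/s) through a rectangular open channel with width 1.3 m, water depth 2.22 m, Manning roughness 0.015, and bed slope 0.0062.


For a rectangular channel, the cross-sectional area A = b * y = 1.3 * 2.22 = 2.89 m^2.
The wetted perimeter P = b + 2y = 1.3 + 2*2.22 = 5.74 m.
Hydraulic radius R = A/P = 2.89/5.74 = 0.5028 m.
Velocity V = (1/n)*R^(2/3)*S^(1/2) = (1/0.015)*0.5028^(2/3)*0.0062^(1/2) = 3.3192 m/s.
Discharge Q = A * V = 2.89 * 3.3192 = 9.579 m^3/s.

9.579


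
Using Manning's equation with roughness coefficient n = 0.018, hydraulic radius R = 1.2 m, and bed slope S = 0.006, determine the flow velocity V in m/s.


Manning's equation gives V = (1/n) * R^(2/3) * S^(1/2).
First, compute R^(2/3) = 1.2^(2/3) = 1.1292.
Next, S^(1/2) = 0.006^(1/2) = 0.07746.
Then 1/n = 1/0.018 = 55.56.
V = 55.56 * 1.1292 * 0.07746 = 4.8595 m/s.

4.8595


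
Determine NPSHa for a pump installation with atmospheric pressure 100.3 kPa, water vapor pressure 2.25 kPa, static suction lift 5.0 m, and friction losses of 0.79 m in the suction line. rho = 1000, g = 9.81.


NPSHa = p_atm/(rho*g) - z_s - hf_s - p_vap/(rho*g).
p_atm/(rho*g) = 100.3*1000 / (1000*9.81) = 10.224 m.
p_vap/(rho*g) = 2.25*1000 / (1000*9.81) = 0.229 m.
NPSHa = 10.224 - 5.0 - 0.79 - 0.229
      = 4.2 m.

4.2


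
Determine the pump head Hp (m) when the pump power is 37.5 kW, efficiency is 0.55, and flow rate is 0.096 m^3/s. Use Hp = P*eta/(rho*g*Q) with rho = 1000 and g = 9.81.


Pump head formula: Hp = P * eta / (rho * g * Q).
Numerator: P * eta = 37.5 * 1000 * 0.55 = 20625.0 W.
Denominator: rho * g * Q = 1000 * 9.81 * 0.096 = 941.76.
Hp = 20625.0 / 941.76 = 21.9 m.

21.9


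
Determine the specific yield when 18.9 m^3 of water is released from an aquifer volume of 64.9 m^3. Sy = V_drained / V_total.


Specific yield Sy = Volume drained / Total volume.
Sy = 18.9 / 64.9
   = 0.2912.

0.2912


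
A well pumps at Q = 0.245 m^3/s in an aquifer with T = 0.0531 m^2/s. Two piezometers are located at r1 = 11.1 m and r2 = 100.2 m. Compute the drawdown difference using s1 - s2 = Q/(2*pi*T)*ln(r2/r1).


Thiem equation: s1 - s2 = Q/(2*pi*T) * ln(r2/r1).
ln(r2/r1) = ln(100.2/11.1) = 2.2002.
Q/(2*pi*T) = 0.245 / (2*pi*0.0531) = 0.245 / 0.3336 = 0.7343.
s1 - s2 = 0.7343 * 2.2002 = 1.6157 m.

1.6157


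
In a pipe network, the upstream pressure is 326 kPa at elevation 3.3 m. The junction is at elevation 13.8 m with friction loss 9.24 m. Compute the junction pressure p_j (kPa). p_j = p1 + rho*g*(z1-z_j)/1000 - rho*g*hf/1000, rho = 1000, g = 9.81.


Junction pressure: p_j = p1 + rho*g*(z1 - z_j)/1000 - rho*g*hf/1000.
Elevation term = 1000*9.81*(3.3 - 13.8)/1000 = -103.005 kPa.
Friction term = 1000*9.81*9.24/1000 = 90.644 kPa.
p_j = 326 + -103.005 - 90.644 = 132.35 kPa.

132.35


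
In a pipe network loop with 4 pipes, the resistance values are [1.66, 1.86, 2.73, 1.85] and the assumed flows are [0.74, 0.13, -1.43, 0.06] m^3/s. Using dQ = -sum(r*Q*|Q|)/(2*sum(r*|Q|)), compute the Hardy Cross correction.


Numerator terms (r*Q*|Q|): 1.66*0.74*|0.74| = 0.909; 1.86*0.13*|0.13| = 0.0314; 2.73*-1.43*|-1.43| = -5.5826; 1.85*0.06*|0.06| = 0.0067.
Sum of numerator = -4.6355.
Denominator terms (r*|Q|): 1.66*|0.74| = 1.2284; 1.86*|0.13| = 0.2418; 2.73*|-1.43| = 3.9039; 1.85*|0.06| = 0.111.
2 * sum of denominator = 2 * 5.4851 = 10.9702.
dQ = --4.6355 / 10.9702 = 0.4226 m^3/s.

0.4226
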